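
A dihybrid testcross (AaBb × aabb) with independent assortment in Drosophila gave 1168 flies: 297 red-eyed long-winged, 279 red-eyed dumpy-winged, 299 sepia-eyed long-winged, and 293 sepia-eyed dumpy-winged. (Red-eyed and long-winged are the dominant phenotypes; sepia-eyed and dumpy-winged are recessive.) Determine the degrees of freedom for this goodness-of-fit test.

3

A dihybrid testcross with independent assortment gives a 1:1:1:1 ratio.
A goodness-of-fit test with 4 phenotype classes has df = 4 − 1 = 3.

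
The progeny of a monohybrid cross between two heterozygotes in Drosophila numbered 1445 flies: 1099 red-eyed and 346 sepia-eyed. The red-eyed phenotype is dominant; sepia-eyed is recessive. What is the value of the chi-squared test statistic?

For a monohybrid cross between heterozygotes with complete dominance, the expected phenotypic ratio is 3:1.
The 3:1 ratio has 4 parts, so with N = 1445 the expected counts are:
  red-eyed: 1445 × 3/4 = 1083.75
  sepia-eyed: 1445 × 1/4 = 361.25
χ² = Σ (O − E)² / E
  red-eyed: (1099 − 1083.75)² / 1083.75 = 0.2146
  sepia-eyed: (346 − 361.25)² / 361.25 = 0.6438
χ² = 0.2146 + 0.6438 = 0.8584 ≈ 0.858

0.858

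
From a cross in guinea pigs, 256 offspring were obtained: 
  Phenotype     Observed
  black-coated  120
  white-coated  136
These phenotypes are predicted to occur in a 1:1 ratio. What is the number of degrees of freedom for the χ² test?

A goodness-of-fit test with 2 phenotype classes has df = 2 − 1 = 1.

1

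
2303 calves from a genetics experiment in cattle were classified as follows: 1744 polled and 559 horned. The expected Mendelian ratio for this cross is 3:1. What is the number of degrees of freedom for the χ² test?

1

A goodness-of-fit test with 2 phenotype classes has df = 2 − 1 = 1.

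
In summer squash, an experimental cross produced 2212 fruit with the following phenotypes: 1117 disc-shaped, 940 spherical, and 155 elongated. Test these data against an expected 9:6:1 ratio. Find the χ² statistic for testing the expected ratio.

Expected counts for N = 2212 under a 9:6:1 ratio (total parts = 16):
  disc-shaped: 2212 × 9/16 = 1244.25
  spherical: 2212 × 6/16 = 829.5
  elongated: 2212 × 1/16 = 138.25
χ² = Σ (O − E)² / E
  disc-shaped: (1117 − 1244.25)² / 1244.25 = 13.0139
  spherical: (940 − 829.5)² / 829.5 = 14.7200
  elongated: (155 − 138.25)² / 138.25 = 2.0294
χ² = 13.0139 + 14.7200 + 2.0294 = 29.7633 ≈ 29.763

29.763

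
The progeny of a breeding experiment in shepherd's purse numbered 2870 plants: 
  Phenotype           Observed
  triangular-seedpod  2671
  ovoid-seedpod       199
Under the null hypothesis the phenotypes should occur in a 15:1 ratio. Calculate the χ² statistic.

The 15:1 ratio has 16 parts, so with N = 2870 the expected counts are:
  triangular-seedpod: 2870 × 15/16 = 2690.625
  ovoid-seedpod: 2870 × 1/16 = 179.375
χ² = Σ (O − E)² / E
  triangular-seedpod: (2671 − 2690.625)² / 2690.625 = 0.1431
  ovoid-seedpod: (199 − 179.375)² / 179.375 = 2.1471
χ² = 0.1431 + 2.1471 = 2.2902 ≈ 2.290

2.290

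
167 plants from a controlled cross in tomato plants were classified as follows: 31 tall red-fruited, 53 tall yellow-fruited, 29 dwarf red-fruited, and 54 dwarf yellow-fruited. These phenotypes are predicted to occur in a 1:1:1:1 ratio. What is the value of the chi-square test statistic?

13.287

The 1:1:1:1 ratio has 4 parts, so with N = 167 the expected counts are:
  tall red-fruited: 167 × 1/4 = 41.75
  tall yellow-fruited: 167 × 1/4 = 41.75
  dwarf red-fruited: 167 × 1/4 = 41.75
  dwarf yellow-fruited: 167 × 1/4 = 41.75
χ² = Σ (O − E)² / E
  tall red-fruited: (31 − 41.75)² / 41.75 = 2.7680
  tall yellow-fruited: (53 − 41.75)² / 41.75 = 3.0314
  dwarf red-fruited: (29 − 41.75)² / 41.75 = 3.8937
  dwarf yellow-fruited: (54 − 41.75)² / 41.75 = 3.5943
χ² = 2.7680 + 3.0314 + 3.8937 + 3.5943 = 13.2874 ≈ 13.287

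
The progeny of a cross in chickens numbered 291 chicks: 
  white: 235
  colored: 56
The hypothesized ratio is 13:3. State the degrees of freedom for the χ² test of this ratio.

1

A goodness-of-fit test with 2 phenotype classes has df = 2 − 1 = 1.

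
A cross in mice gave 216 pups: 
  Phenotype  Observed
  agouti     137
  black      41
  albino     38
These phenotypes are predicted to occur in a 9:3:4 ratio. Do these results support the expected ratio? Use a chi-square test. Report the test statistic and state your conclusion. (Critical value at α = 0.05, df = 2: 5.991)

Under the 9:3:4 hypothesis (Σ ratio = 16, N = 216):
  agouti: 216 × 9/16 = 121.5
  black: 216 × 3/16 = 40.5
  albino: 216 × 4/16 = 54
χ² = Σ (O − E)² / E
  agouti: (137 − 121.5)² / 121.5 = 1.9774
  black: (41 − 40.5)² / 40.5 = 0.0062
  albino: (38 − 54)² / 54 = 4.7407
χ² = 1.9774 + 0.0062 + 4.7407 = 6.7243 ≈ 6.724
Degrees of freedom = 3 − 1 = 2; critical value at α = 0.05 is 5.991.
Since 6.724 > 5.991, we reject the null hypothesis — the data do not fit the 9:3:4 ratio.

6.724; not consistent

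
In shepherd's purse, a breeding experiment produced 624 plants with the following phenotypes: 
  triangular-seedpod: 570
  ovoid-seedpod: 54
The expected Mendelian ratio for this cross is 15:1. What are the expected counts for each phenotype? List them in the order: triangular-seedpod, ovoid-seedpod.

Total ratio parts = 16. Expected numbers out of 624:
  triangular-seedpod: 624 × 15/16 = 585
  ovoid-seedpod: 624 × 1/16 = 39

585, 39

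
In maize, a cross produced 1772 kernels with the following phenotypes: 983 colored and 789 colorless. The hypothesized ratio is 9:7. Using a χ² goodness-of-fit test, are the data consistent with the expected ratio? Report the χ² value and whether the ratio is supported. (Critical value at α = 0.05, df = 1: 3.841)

Total ratio parts = 16. Expected numbers out of 1772:
  colored: 1772 × 9/16 = 996.75
  colorless: 1772 × 7/16 = 775.25
χ² = Σ (O − E)² / E
  colored: (983 − 996.75)² / 996.75 = 0.1897
  colorless: (789 − 775.25)² / 775.25 = 0.2439
χ² = 0.1897 + 0.2439 = 0.4336 ≈ 0.434
Degrees of freedom = 2 − 1 = 1; critical value at α = 0.05 is 3.841.
Since 0.434 < 3.841, we fail to reject the null hypothesis — the data are consistent with the 9:7 ratio.

0.434; consistent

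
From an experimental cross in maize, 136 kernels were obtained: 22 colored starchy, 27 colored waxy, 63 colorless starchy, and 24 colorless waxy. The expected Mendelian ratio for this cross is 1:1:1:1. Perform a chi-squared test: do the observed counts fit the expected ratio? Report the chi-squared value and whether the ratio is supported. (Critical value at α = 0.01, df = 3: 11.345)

Expected counts for N = 136 under a 1:1:1:1 ratio (total parts = 4):
  colored starchy: 136 × 1/4 = 34
  colored waxy: 136 × 1/4 = 34
  colorless starchy: 136 × 1/4 = 34
  colorless waxy: 136 × 1/4 = 34
χ² = Σ (O − E)² / E
  colored starchy: (22 − 34)² / 34 = 4.2353
  colored waxy: (27 − 34)² / 34 = 1.4412
  colorless starchy: (63 − 34)² / 34 = 24.7353
  colorless waxy: (24 − 34)² / 34 = 2.9412
χ² = 4.2353 + 1.4412 + 24.7353 + 2.9412 = 33.353
Degrees of freedom = 4 − 1 = 3; critical value at α = 0.01 is 11.345.
Since 33.353 > 11.345, we reject the null hypothesis — the data do not fit the 1:1:1:1 ratio.

33.353; not consistent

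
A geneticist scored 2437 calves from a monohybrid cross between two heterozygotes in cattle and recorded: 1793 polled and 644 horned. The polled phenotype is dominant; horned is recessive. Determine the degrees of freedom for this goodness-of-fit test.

For a monohybrid cross between heterozygotes with complete dominance, the expected phenotypic ratio is 3:1.
A goodness-of-fit test with 2 phenotype classes has df = 2 − 1 = 1.

1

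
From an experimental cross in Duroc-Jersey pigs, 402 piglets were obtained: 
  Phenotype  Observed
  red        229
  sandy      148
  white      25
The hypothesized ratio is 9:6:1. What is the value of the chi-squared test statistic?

Under the 9:6:1 hypothesis (Σ ratio = 16, N = 402):
  red: 402 × 9/16 = 226.125
  sandy: 402 × 6/16 = 150.75
  white: 402 × 1/16 = 25.125
χ² = Σ (O − E)² / E
  red: (229 − 226.125)² / 226.125 = 0.0366
  sandy: (148 − 150.75)² / 150.75 = 0.0502
  white: (25 − 25.125)² / 25.125 = 0.0006
χ² = 0.0366 + 0.0502 + 0.0006 = 0.0874 ≈ 0.087

0.087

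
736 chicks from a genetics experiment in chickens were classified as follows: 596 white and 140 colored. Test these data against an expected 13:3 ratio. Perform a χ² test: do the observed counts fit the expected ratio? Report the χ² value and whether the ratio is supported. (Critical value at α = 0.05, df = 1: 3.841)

Under the 13:3 hypothesis (Σ ratio = 16, N = 736):
  white: 736 × 13/16 = 598
  colored: 736 × 3/16 = 138
χ² = Σ (O − E)² / E
  white: (596 − 598)² / 598 = 0.0067
  colored: (140 − 138)² / 138 = 0.0290
χ² = 0.0067 + 0.0290 = 0.0357 ≈ 0.036
Degrees of freedom = 2 − 1 = 1; critical value at α = 0.05 is 3.841.
Since 0.036 < 3.841, we fail to reject the null hypothesis — the data are consistent with the 13:3 ratio.

0.036; consistent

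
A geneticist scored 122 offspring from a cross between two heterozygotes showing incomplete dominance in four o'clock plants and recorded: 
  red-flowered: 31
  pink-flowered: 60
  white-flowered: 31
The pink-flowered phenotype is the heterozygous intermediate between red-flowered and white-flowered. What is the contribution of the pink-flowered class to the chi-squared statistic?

0.016

With incomplete dominance, a heterozygote × heterozygote cross gives a 1:2:1 phenotypic ratio.
Under the 1:2:1 hypothesis (Σ ratio = 4, N = 122):
  red-flowered: 122 × 1/4 = 30.5
  pink-flowered: 122 × 2/4 = 61
  white-flowered: 122 × 1/4 = 30.5
Contribution of pink-flowered: (60 − 61)² / 61 = 0.0164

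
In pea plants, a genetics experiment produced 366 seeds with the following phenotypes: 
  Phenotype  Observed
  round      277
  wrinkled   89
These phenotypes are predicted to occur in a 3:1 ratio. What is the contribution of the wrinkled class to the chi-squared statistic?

Expected counts for N = 366 under a 3:1 ratio (total parts = 4):
  round: 366 × 3/4 = 274.5
  wrinkled: 366 × 1/4 = 91.5
Contribution of wrinkled: (89 − 91.5)² / 91.5 = 0.0683

0.068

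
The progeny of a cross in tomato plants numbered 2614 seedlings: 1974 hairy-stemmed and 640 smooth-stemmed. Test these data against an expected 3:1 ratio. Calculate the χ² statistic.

0.372

Expected counts for N = 2614 under a 3:1 ratio (total parts = 4):
  hairy-stemmed: 2614 × 3/4 = 1960.5
  smooth-stemmed: 2614 × 1/4 = 653.5
χ² = Σ (O − E)² / E
  hairy-stemmed: (1974 − 1960.5)² / 1960.5 = 0.0930
  smooth-stemmed: (640 − 653.5)² / 653.5 = 0.2789
χ² = 0.0930 + 0.2789 = 0.3719 ≈ 0.372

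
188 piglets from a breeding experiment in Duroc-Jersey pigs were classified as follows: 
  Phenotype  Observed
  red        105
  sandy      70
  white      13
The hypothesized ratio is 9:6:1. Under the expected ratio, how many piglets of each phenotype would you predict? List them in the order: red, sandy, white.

105.75, 70.5, 11.75

Under the 9:6:1 hypothesis (Σ ratio = 16, N = 188):
  red: 188 × 9/16 = 105.75
  sandy: 188 × 6/16 = 70.5
  white: 188 × 1/16 = 11.75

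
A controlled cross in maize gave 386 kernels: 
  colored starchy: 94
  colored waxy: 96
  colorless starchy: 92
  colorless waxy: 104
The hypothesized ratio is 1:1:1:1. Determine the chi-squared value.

0.860

The 1:1:1:1 ratio has 4 parts, so with N = 386 the expected counts are:
  colored starchy: 386 × 1/4 = 96.5
  colored waxy: 386 × 1/4 = 96.5
  colorless starchy: 386 × 1/4 = 96.5
  colorless waxy: 386 × 1/4 = 96.5
χ² = Σ (O − E)² / E
  colored starchy: (94 − 96.5)² / 96.5 = 0.0648
  colored waxy: (96 − 96.5)² / 96.5 = 0.0026
  colorless starchy: (92 − 96.5)² / 96.5 = 0.2098
  colorless waxy: (104 − 96.5)² / 96.5 = 0.5829
χ² = 0.0648 + 0.0026 + 0.2098 + 0.5829 = 0.8601 ≈ 0.860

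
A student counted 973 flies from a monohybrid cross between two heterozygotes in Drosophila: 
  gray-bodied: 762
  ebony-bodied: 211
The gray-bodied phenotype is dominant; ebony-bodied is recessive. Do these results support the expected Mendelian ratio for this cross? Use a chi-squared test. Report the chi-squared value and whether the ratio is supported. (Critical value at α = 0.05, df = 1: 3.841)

5.701; not consistent

For a monohybrid cross between heterozygotes with complete dominance, the expected phenotypic ratio is 3:1.
Total ratio parts = 4. Expected numbers out of 973:
  gray-bodied: 973 × 3/4 = 729.75
  ebony-bodied: 973 × 1/4 = 243.25
χ² = Σ (O − E)² / E
  gray-bodied: (762 − 729.75)² / 729.75 = 1.4252
  ebony-bodied: (211 − 243.25)² / 243.25 = 4.2757
χ² = 1.4252 + 4.2757 = 5.7009 ≈ 5.701
Degrees of freedom = 2 − 1 = 1; critical value at α = 0.05 is 3.841.
Since 5.701 > 3.841, we reject the null hypothesis — the data do not fit the 3:1 ratio.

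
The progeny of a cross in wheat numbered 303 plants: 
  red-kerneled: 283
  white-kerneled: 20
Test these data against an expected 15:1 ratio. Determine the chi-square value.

Total ratio parts = 16. Expected numbers out of 303:
  red-kerneled: 303 × 15/16 = 284.0625
  white-kerneled: 303 × 1/16 = 18.9375
χ² = Σ (O − E)² / E
  red-kerneled: (283 − 284.0625)² / 284.0625 = 0.0040
  white-kerneled: (20 − 18.9375)² / 18.9375 = 0.0596
χ² = 0.0040 + 0.0596 = 0.0636 ≈ 0.064

0.064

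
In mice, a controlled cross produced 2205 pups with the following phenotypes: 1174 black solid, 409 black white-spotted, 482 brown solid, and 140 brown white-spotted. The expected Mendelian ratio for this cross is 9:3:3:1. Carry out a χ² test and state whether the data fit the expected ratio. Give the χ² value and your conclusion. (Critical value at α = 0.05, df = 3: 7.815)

Under the 9:3:3:1 hypothesis (Σ ratio = 16, N = 2205):
  black solid: 2205 × 9/16 = 1240.3125
  black white-spotted: 2205 × 3/16 = 413.4375
  brown solid: 2205 × 3/16 = 413.4375
  brown white-spotted: 2205 × 1/16 = 137.8125
χ² = Σ (O − E)² / E
  black solid: (1174 − 1240.3125)² / 1240.3125 = 3.5454
  black white-spotted: (409 − 413.4375)² / 413.4375 = 0.0476
  brown solid: (482 − 413.4375)² / 413.4375 = 11.3701
  brown white-spotted: (140 − 137.8125)² / 137.8125 = 0.0347
χ² = 3.5454 + 0.0476 + 11.3701 + 0.0347 = 14.9978 ≈ 14.998
Degrees of freedom = 4 − 1 = 3; critical value at α = 0.05 is 7.815.
Since 14.998 > 7.815, we reject the null hypothesis — the data do not fit the 9:3:3:1 ratio.

14.998; not consistent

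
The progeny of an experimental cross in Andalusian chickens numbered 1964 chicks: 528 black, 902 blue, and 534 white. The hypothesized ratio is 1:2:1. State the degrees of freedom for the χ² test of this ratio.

A goodness-of-fit test with 3 phenotype classes has df = 3 − 1 = 2.

2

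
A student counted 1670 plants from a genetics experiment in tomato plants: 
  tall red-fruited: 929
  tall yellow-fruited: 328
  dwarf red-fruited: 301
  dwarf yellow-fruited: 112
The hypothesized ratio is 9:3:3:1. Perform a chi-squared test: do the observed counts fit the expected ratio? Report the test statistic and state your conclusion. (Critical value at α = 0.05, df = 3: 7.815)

1.848; consistent

The 9:3:3:1 ratio has 16 parts, so with N = 1670 the expected counts are:
  tall red-fruited: 1670 × 9/16 = 939.375
  tall yellow-fruited: 1670 × 3/16 = 313.125
  dwarf red-fruited: 1670 × 3/16 = 313.125
  dwarf yellow-fruited: 1670 × 1/16 = 104.375
χ² = Σ (O − E)² / E
  tall red-fruited: (929 − 939.375)² / 939.375 = 0.1146
  tall yellow-fruited: (328 − 313.125)² / 313.125 = 0.7066
  dwarf red-fruited: (301 − 313.125)² / 313.125 = 0.4695
  dwarf yellow-fruited: (112 − 104.375)² / 104.375 = 0.5570
χ² = 0.1146 + 0.7066 + 0.4695 + 0.5570 = 1.8477 ≈ 1.848
Degrees of freedom = 4 − 1 = 3; critical value at α = 0.05 is 7.815.
Since 1.848 < 7.815, we fail to reject the null hypothesis — the data are consistent with the 9:3:3:1 ratio.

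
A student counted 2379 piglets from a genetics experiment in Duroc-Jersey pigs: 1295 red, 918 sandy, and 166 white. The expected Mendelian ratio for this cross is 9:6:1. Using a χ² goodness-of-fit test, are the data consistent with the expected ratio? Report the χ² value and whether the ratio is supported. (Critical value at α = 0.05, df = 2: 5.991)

4.160; consistent

Expected counts for N = 2379 under a 9:6:1 ratio (total parts = 16):
  red: 2379 × 9/16 = 1338.1875
  sandy: 2379 × 6/16 = 892.125
  white: 2379 × 1/16 = 148.6875
χ² = Σ (O − E)² / E
  red: (1295 − 1338.1875)² / 1338.1875 = 1.3938
  sandy: (918 − 892.125)² / 892.125 = 0.7505
  white: (166 − 148.6875)² / 148.6875 = 2.0158
χ² = 1.3938 + 0.7505 + 2.0158 = 4.1601 ≈ 4.160
Degrees of freedom = 3 − 1 = 2; critical value at α = 0.05 is 5.991.
Since 4.160 < 5.991, we fail to reject the null hypothesis — the data are consistent with the 9:6:1 ratio.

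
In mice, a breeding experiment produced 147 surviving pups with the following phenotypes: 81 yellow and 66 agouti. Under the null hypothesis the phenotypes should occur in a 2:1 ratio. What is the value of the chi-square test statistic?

8.847

The 2:1 ratio has 3 parts, so with N = 147 the expected counts are:
  yellow: 147 × 2/3 = 98
  agouti: 147 × 1/3 = 49
χ² = Σ (O − E)² / E
  yellow: (81 − 98)² / 98 = 2.9490
  agouti: (66 − 49)² / 49 = 5.8980
χ² = 2.9490 + 5.8980 = 8.847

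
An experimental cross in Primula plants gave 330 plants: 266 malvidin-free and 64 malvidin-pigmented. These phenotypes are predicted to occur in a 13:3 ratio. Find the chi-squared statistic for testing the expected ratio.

0.090

Expected counts for N = 330 under a 13:3 ratio (total parts = 16):
  malvidin-free: 330 × 13/16 = 268.125
  malvidin-pigmented: 330 × 3/16 = 61.875
χ² = Σ (O − E)² / E
  malvidin-free: (266 − 268.125)² / 268.125 = 0.0168
  malvidin-pigmented: (64 − 61.875)² / 61.875 = 0.0730
χ² = 0.0168 + 0.0730 = 0.0898 ≈ 0.090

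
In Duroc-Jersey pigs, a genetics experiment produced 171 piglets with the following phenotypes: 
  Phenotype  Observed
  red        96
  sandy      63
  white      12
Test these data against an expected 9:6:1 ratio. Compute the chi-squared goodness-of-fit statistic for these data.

Under the 9:6:1 hypothesis (Σ ratio = 16, N = 171):
  red: 171 × 9/16 = 96.1875
  sandy: 171 × 6/16 = 64.125
  white: 171 × 1/16 = 10.6875
χ² = Σ (O − E)² / E
  red: (96 − 96.1875)² / 96.1875 = 0.0004
  sandy: (63 − 64.125)² / 64.125 = 0.0197
  white: (12 − 10.6875)² / 10.6875 = 0.1612
χ² = 0.0004 + 0.0197 + 0.1612 = 0.1813 ≈ 0.181

0.181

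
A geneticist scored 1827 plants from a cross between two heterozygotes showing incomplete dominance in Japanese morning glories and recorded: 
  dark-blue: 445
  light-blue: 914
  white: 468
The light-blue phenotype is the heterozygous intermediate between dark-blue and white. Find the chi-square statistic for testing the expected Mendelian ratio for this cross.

0.580

With incomplete dominance, a heterozygote × heterozygote cross gives a 1:2:1 phenotypic ratio.
The 1:2:1 ratio has 4 parts, so with N = 1827 the expected counts are:
  dark-blue: 1827 × 1/4 = 456.75
  light-blue: 1827 × 2/4 = 913.5
  white: 1827 × 1/4 = 456.75
χ² = Σ (O − E)² / E
  dark-blue: (445 − 456.75)² / 456.75 = 0.3023
  light-blue: (914 − 913.5)² / 913.5 = 0.0003
  white: (468 − 456.75)² / 456.75 = 0.2771
χ² = 0.3023 + 0.0003 + 0.2771 = 0.5797 ≈ 0.580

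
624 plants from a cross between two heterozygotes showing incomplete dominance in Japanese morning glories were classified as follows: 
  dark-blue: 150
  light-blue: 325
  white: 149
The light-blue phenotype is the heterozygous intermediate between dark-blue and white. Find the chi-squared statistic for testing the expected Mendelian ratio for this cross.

1.087

With incomplete dominance, a heterozygote × heterozygote cross gives a 1:2:1 phenotypic ratio.
Total ratio parts = 4. Expected numbers out of 624:
  dark-blue: 624 × 1/4 = 156
  light-blue: 624 × 2/4 = 312
  white: 624 × 1/4 = 156
χ² = Σ (O − E)² / E
  dark-blue: (150 − 156)² / 156 = 0.2308
  light-blue: (325 − 312)² / 312 = 0.5417
  white: (149 − 156)² / 156 = 0.3141
χ² = 0.2308 + 0.5417 + 0.3141 = 1.0866 ≈ 1.087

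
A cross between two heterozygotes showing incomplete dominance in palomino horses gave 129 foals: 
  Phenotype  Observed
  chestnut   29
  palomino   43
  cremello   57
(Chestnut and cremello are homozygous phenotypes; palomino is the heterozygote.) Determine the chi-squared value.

With incomplete dominance, a heterozygote × heterozygote cross gives a 1:2:1 phenotypic ratio.
Expected counts for N = 129 under a 1:2:1 ratio (total parts = 4):
  chestnut: 129 × 1/4 = 32.25
  palomino: 129 × 2/4 = 64.5
  cremello: 129 × 1/4 = 32.25
χ² = Σ (O − E)² / E
  chestnut: (29 − 32.25)² / 32.25 = 0.3275
  palomino: (43 − 64.5)² / 64.5 = 7.1667
  cremello: (57 − 32.25)² / 32.25 = 18.9942
χ² = 0.3275 + 7.1667 + 18.9942 = 26.4884 ≈ 26.488

26.488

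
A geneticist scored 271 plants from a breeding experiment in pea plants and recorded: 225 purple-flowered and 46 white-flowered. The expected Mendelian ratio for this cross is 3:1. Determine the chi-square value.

Expected counts for N = 271 under a 3:1 ratio (total parts = 4):
  purple-flowered: 271 × 3/4 = 203.25
  white-flowered: 271 × 1/4 = 67.75
χ² = Σ (O − E)² / E
  purple-flowered: (225 − 203.25)² / 203.25 = 2.3275
  white-flowered: (46 − 67.75)² / 67.75 = 6.9825
χ² = 2.3275 + 6.9825 = 9.310

9.310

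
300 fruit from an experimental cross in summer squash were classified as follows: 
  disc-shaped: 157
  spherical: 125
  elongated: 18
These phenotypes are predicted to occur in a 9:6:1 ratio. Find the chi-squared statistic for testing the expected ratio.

Total ratio parts = 16. Expected numbers out of 300:
  disc-shaped: 300 × 9/16 = 168.75
  spherical: 300 × 6/16 = 112.5
  elongated: 300 × 1/16 = 18.75
χ² = Σ (O − E)² / E
  disc-shaped: (157 − 168.75)² / 168.75 = 0.8181
  spherical: (125 − 112.5)² / 112.5 = 1.3889
  elongated: (18 − 18.75)² / 18.75 = 0.0300
χ² = 0.8181 + 1.3889 + 0.0300 = 2.237

2.237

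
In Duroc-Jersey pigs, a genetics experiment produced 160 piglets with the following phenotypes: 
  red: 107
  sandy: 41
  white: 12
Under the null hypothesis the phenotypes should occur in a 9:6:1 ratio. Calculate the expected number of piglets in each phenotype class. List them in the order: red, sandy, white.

Under the 9:6:1 hypothesis (Σ ratio = 16, N = 160):
  red: 160 × 9/16 = 90
  sandy: 160 × 6/16 = 60
  white: 160 × 1/16 = 10

90, 60, 10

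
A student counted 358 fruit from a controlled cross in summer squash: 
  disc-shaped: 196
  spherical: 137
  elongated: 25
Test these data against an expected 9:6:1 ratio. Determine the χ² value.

Expected counts for N = 358 under a 9:6:1 ratio (total parts = 16):
  disc-shaped: 358 × 9/16 = 201.375
  spherical: 358 × 6/16 = 134.25
  elongated: 358 × 1/16 = 22.375
χ² = Σ (O − E)² / E
  disc-shaped: (196 − 201.375)² / 201.375 = 0.1435
  spherical: (137 − 134.25)² / 134.25 = 0.0563
  elongated: (25 − 22.375)² / 22.375 = 0.3080
χ² = 0.1435 + 0.0563 + 0.3080 = 0.5078 ≈ 0.508

0.508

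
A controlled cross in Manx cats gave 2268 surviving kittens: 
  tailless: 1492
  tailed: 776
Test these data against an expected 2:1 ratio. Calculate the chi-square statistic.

0.794

Total ratio parts = 3. Expected numbers out of 2268:
  tailless: 2268 × 2/3 = 1512
  tailed: 2268 × 1/3 = 756
χ² = Σ (O − E)² / E
  tailless: (1492 − 1512)² / 1512 = 0.2646
  tailed: (776 − 756)² / 756 = 0.5291
χ² = 0.2646 + 0.5291 = 0.7937 ≈ 0.794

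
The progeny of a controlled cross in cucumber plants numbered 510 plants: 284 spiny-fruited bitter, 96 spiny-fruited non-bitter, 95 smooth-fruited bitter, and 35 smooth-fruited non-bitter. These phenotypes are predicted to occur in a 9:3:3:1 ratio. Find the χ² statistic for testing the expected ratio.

Expected counts for N = 510 under a 9:3:3:1 ratio (total parts = 16):
  spiny-fruited bitter: 510 × 9/16 = 286.875
  spiny-fruited non-bitter: 510 × 3/16 = 95.625
  smooth-fruited bitter: 510 × 3/16 = 95.625
  smooth-fruited non-bitter: 510 × 1/16 = 31.875
χ² = Σ (O − E)² / E
  spiny-fruited bitter: (284 − 286.875)² / 286.875 = 0.0288
  spiny-fruited non-bitter: (96 − 95.625)² / 95.625 = 0.0015
  smooth-fruited bitter: (95 − 95.625)² / 95.625 = 0.0041
  smooth-fruited non-bitter: (35 − 31.875)² / 31.875 = 0.3064
χ² = 0.0288 + 0.0015 + 0.0041 + 0.3064 = 0.3408 ≈ 0.341

0.341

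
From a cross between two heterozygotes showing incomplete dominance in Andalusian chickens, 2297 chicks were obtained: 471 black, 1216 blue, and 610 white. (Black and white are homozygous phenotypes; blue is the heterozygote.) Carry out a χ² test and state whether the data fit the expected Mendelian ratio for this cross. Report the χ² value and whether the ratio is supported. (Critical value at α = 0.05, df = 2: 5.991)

With incomplete dominance, a heterozygote × heterozygote cross gives a 1:2:1 phenotypic ratio.
The 1:2:1 ratio has 4 parts, so with N = 2297 the expected counts are:
  black: 2297 × 1/4 = 574.25
  blue: 2297 × 2/4 = 1148.5
  white: 2297 × 1/4 = 574.25
χ² = Σ (O − E)² / E
  black: (471 − 574.25)² / 574.25 = 18.5643
  blue: (1216 − 1148.5)² / 1148.5 = 3.9671
  white: (610 − 574.25)² / 574.25 = 2.2256
χ² = 18.5643 + 3.9671 + 2.2256 = 24.757
Degrees of freedom = 3 − 1 = 2; critical value at α = 0.05 is 5.991.
Since 24.757 > 5.991, we reject the null hypothesis — the data do not fit the 1:2:1 ratio.

24.757; not consistent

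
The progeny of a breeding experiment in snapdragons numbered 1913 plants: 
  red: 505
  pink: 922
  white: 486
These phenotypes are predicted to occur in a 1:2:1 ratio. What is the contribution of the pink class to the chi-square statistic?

The 1:2:1 ratio has 4 parts, so with N = 1913 the expected counts are:
  red: 1913 × 1/4 = 478.25
  pink: 1913 × 2/4 = 956.5
  white: 1913 × 1/4 = 478.25
Contribution of pink: (922 − 956.5)² / 956.5 = 1.2444

1.244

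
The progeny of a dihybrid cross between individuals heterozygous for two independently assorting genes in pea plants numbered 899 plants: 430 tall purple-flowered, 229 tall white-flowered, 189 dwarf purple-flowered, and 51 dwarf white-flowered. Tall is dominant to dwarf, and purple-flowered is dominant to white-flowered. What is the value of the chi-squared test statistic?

A dihybrid F₂ with independent assortment and complete dominance at both loci gives a 9:3:3:1 phenotypic ratio.
The 9:3:3:1 ratio has 16 parts, so with N = 899 the expected counts are:
  tall purple-flowered: 899 × 9/16 = 505.6875
  tall white-flowered: 899 × 3/16 = 168.5625
  dwarf purple-flowered: 899 × 3/16 = 168.5625
  dwarf white-flowered: 899 × 1/16 = 56.1875
χ² = Σ (O − E)² / E
  tall purple-flowered: (430 − 505.6875)² / 505.6875 = 11.3283
  tall white-flowered: (229 − 168.5625)² / 168.5625 = 21.6697
  dwarf purple-flowered: (189 − 168.5625)² / 168.5625 = 2.4780
  dwarf white-flowered: (51 − 56.1875)² / 56.1875 = 0.4789
χ² = 11.3283 + 21.6697 + 2.4780 + 0.4789 = 35.9549 ≈ 35.955

35.955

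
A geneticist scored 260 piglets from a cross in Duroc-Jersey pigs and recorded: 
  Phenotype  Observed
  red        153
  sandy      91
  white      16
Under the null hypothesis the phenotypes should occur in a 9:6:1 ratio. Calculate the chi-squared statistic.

0.749

Total ratio parts = 16. Expected numbers out of 260:
  red: 260 × 9/16 = 146.25
  sandy: 260 × 6/16 = 97.5
  white: 260 × 1/16 = 16.25
χ² = Σ (O − E)² / E
  red: (153 − 146.25)² / 146.25 = 0.3115
  sandy: (91 − 97.5)² / 97.5 = 0.4333
  white: (16 − 16.25)² / 16.25 = 0.0038
χ² = 0.3115 + 0.4333 + 0.0038 = 0.7486 ≈ 0.749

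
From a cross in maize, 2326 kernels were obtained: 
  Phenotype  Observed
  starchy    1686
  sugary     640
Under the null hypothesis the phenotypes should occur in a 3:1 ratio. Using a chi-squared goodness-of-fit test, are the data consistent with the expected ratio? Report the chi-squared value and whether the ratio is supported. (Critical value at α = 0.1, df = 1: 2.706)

7.847; not consistent

The 3:1 ratio has 4 parts, so with N = 2326 the expected counts are:
  starchy: 2326 × 3/4 = 1744.5
  sugary: 2326 × 1/4 = 581.5
χ² = Σ (O − E)² / E
  starchy: (1686 − 1744.5)² / 1744.5 = 1.9617
  sugary: (640 − 581.5)² / 581.5 = 5.8852
χ² = 1.9617 + 5.8852 = 7.8469 ≈ 7.847
Degrees of freedom = 2 − 1 = 1; critical value at α = 0.1 is 2.706.
Since 7.847 > 2.706, we reject the null hypothesis — the data do not fit the 3:1 ratio.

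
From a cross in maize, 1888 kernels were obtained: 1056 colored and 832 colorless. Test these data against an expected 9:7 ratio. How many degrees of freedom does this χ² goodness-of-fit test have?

1

A goodness-of-fit test with 2 phenotype classes has df = 2 − 1 = 1.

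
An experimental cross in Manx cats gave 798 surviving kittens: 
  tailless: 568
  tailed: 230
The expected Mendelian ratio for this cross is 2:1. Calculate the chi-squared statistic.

Under the 2:1 hypothesis (Σ ratio = 3, N = 798):
  tailless: 798 × 2/3 = 532
  tailed: 798 × 1/3 = 266
χ² = Σ (O − E)² / E
  tailless: (568 − 532)² / 532 = 2.4361
  tailed: (230 − 266)² / 266 = 4.8722
χ² = 2.4361 + 4.8722 = 7.3083 ≈ 7.308

7.308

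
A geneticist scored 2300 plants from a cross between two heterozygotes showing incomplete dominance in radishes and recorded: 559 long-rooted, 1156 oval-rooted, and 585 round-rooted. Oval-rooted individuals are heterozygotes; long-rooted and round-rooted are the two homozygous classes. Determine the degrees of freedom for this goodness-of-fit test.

2

With incomplete dominance, a heterozygote × heterozygote cross gives a 1:2:1 phenotypic ratio.
A goodness-of-fit test with 3 phenotype classes has df = 3 − 1 = 2.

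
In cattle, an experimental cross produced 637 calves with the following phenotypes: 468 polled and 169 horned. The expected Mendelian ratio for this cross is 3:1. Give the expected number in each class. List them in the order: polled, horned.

Expected counts for N = 637 under a 3:1 ratio (total parts = 4):
  polled: 637 × 3/4 = 477.75
  horned: 637 × 1/4 = 159.25

477.75, 159.25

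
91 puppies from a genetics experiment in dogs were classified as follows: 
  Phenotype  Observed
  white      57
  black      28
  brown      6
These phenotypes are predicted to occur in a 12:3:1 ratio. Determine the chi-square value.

Under the 12:3:1 hypothesis (Σ ratio = 16, N = 91):
  white: 91 × 12/16 = 68.25
  black: 91 × 3/16 = 17.0625
  brown: 91 × 1/16 = 5.6875
χ² = Σ (O − E)² / E
  white: (57 − 68.25)² / 68.25 = 1.8544
  black: (28 − 17.0625)² / 17.0625 = 7.0112
  brown: (6 − 5.6875)² / 5.6875 = 0.0172
χ² = 1.8544 + 7.0112 + 0.0172 = 8.8828 ≈ 8.883

8.883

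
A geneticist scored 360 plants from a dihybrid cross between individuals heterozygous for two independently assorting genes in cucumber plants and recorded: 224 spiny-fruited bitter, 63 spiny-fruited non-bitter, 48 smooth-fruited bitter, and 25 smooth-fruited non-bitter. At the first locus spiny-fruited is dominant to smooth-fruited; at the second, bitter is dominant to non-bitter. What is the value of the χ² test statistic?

8.494

A dihybrid F₂ with independent assortment and complete dominance at both loci gives a 9:3:3:1 phenotypic ratio.
The 9:3:3:1 ratio has 16 parts, so with N = 360 the expected counts are:
  spiny-fruited bitter: 360 × 9/16 = 202.5
  spiny-fruited non-bitter: 360 × 3/16 = 67.5
  smooth-fruited bitter: 360 × 3/16 = 67.5
  smooth-fruited non-bitter: 360 × 1/16 = 22.5
χ² = Σ (O − E)² / E
  spiny-fruited bitter: (224 − 202.5)² / 202.5 = 2.2827
  spiny-fruited non-bitter: (63 − 67.5)² / 67.5 = 0.3000
  smooth-fruited bitter: (48 − 67.5)² / 67.5 = 5.6333
  smooth-fruited non-bitter: (25 − 22.5)² / 22.5 = 0.2778
χ² = 2.2827 + 0.3000 + 5.6333 + 0.2778 = 8.4938 ≈ 8.494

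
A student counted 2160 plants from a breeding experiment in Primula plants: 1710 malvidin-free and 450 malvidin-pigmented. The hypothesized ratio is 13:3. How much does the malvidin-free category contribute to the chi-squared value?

Total ratio parts = 16. Expected numbers out of 2160:
  malvidin-free: 2160 × 13/16 = 1755
  malvidin-pigmented: 2160 × 3/16 = 405
Contribution of malvidin-free: (1710 − 1755)² / 1755 = 1.1538

1.154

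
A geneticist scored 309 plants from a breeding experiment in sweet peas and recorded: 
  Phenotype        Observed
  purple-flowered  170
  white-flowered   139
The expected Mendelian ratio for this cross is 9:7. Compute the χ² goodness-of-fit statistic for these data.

0.191

The 9:7 ratio has 16 parts, so with N = 309 the expected counts are:
  purple-flowered: 309 × 9/16 = 173.8125
  white-flowered: 309 × 7/16 = 135.1875
χ² = Σ (O − E)² / E
  purple-flowered: (170 − 173.8125)² / 173.8125 = 0.0836
  white-flowered: (139 − 135.1875)² / 135.1875 = 0.1075
χ² = 0.0836 + 0.1075 = 0.1911 ≈ 0.191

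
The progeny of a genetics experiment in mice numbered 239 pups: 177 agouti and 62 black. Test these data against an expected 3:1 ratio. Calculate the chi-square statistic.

0.113

The 3:1 ratio has 4 parts, so with N = 239 the expected counts are:
  agouti: 239 × 3/4 = 179.25
  black: 239 × 1/4 = 59.75
χ² = Σ (O − E)² / E
  agouti: (177 − 179.25)² / 179.25 = 0.0282
  black: (62 − 59.75)² / 59.75 = 0.0847
χ² = 0.0282 + 0.0847 = 0.1129 ≈ 0.113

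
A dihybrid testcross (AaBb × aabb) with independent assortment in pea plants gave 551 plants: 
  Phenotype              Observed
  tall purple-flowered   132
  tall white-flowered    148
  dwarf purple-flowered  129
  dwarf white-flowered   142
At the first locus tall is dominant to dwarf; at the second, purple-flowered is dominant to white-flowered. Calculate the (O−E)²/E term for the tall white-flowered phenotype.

0.763

A dihybrid testcross with independent assortment gives a 1:1:1:1 ratio.
Under the 1:1:1:1 hypothesis (Σ ratio = 4, N = 551):
  tall purple-flowered: 551 × 1/4 = 137.75
  tall white-flowered: 551 × 1/4 = 137.75
  dwarf purple-flowered: 551 × 1/4 = 137.75
  dwarf white-flowered: 551 × 1/4 = 137.75
Contribution of tall white-flowered: (148 − 137.75)² / 137.75 = 0.7627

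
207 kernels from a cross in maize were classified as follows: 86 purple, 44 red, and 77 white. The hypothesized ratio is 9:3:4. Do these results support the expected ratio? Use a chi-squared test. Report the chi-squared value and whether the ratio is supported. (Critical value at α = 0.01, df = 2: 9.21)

20.970; not consistent

Total ratio parts = 16. Expected numbers out of 207:
  purple: 207 × 9/16 = 116.4375
  red: 207 × 3/16 = 38.8125
  white: 207 × 4/16 = 51.75
χ² = Σ (O − E)² / E
  purple: (86 − 116.4375)² / 116.4375 = 7.9566
  red: (44 − 38.8125)² / 38.8125 = 0.6933
  white: (77 − 51.75)² / 51.75 = 12.3200
χ² = 7.9566 + 0.6933 + 12.3200 = 20.9699 ≈ 20.970
Degrees of freedom = 3 − 1 = 2; critical value at α = 0.01 is 9.21.
Since 20.970 > 9.21, we reject the null hypothesis — the data do not fit the 9:3:4 ratio.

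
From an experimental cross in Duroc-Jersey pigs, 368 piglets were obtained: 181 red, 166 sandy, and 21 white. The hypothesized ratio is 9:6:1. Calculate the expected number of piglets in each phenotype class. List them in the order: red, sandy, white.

The 9:6:1 ratio has 16 parts, so with N = 368 the expected counts are:
  red: 368 × 9/16 = 207
  sandy: 368 × 6/16 = 138
  white: 368 × 1/16 = 23

207, 138, 23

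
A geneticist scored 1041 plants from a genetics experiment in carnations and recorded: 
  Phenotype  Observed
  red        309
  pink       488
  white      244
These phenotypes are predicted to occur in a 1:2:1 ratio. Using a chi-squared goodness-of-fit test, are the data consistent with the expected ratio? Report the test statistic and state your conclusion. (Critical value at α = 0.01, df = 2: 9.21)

The 1:2:1 ratio has 4 parts, so with N = 1041 the expected counts are:
  red: 1041 × 1/4 = 260.25
  pink: 1041 × 2/4 = 520.5
  white: 1041 × 1/4 = 260.25
χ² = Σ (O − E)² / E
  red: (309 − 260.25)² / 260.25 = 9.1318
  pink: (488 − 520.5)² / 520.5 = 2.0293
  white: (244 − 260.25)² / 260.25 = 1.0146
χ² = 9.1318 + 2.0293 + 1.0146 = 12.1757 ≈ 12.176
Degrees of freedom = 3 − 1 = 2; critical value at α = 0.01 is 9.21.
Since 12.176 > 9.21, we reject the null hypothesis — the data do not fit the 1:2:1 ratio.

12.176; not consistent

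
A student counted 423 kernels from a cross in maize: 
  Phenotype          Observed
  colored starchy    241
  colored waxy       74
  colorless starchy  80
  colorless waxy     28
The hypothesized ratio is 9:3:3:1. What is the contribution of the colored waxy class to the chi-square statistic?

Under the 9:3:3:1 hypothesis (Σ ratio = 16, N = 423):
  colored starchy: 423 × 9/16 = 237.9375
  colored waxy: 423 × 3/16 = 79.3125
  colorless starchy: 423 × 3/16 = 79.3125
  colorless waxy: 423 × 1/16 = 26.4375
Contribution of colored waxy: (74 − 79.3125)² / 79.3125 = 0.3558

0.356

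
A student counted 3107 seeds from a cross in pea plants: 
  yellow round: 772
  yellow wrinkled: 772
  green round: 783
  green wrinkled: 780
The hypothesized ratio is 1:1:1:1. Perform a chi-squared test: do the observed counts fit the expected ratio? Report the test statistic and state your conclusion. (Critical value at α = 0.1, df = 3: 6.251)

Under the 1:1:1:1 hypothesis (Σ ratio = 4, N = 3107):
  yellow round: 3107 × 1/4 = 776.75
  yellow wrinkled: 3107 × 1/4 = 776.75
  green round: 3107 × 1/4 = 776.75
  green wrinkled: 3107 × 1/4 = 776.75
χ² = Σ (O − E)² / E
  yellow round: (772 − 776.75)² / 776.75 = 0.0290
  yellow wrinkled: (772 − 776.75)² / 776.75 = 0.0290
  green round: (783 − 776.75)² / 776.75 = 0.0503
  green wrinkled: (780 − 776.75)² / 776.75 = 0.0136
χ² = 0.0290 + 0.0290 + 0.0503 + 0.0136 = 0.1219 ≈ 0.122
Degrees of freedom = 4 − 1 = 3; critical value at α = 0.1 is 6.251.
Since 0.122 < 6.251, we fail to reject the null hypothesis — the data are consistent with the 1:1:1:1 ratio.

0.122; consistent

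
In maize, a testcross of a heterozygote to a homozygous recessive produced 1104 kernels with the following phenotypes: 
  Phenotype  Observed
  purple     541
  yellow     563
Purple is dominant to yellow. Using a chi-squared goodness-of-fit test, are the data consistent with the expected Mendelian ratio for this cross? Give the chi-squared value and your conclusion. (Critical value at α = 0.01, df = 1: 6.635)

0.438; consistent

A testcross of a heterozygote (Aa × aa) gives a 1:1 phenotypic ratio.
Total ratio parts = 2. Expected numbers out of 1104:
  purple: 1104 × 1/2 = 552
  yellow: 1104 × 1/2 = 552
χ² = Σ (O − E)² / E
  purple: (541 − 552)² / 552 = 0.2192
  yellow: (563 − 552)² / 552 = 0.2192
χ² = 0.2192 + 0.2192 = 0.4384 ≈ 0.438
Degrees of freedom = 2 − 1 = 1; critical value at α = 0.01 is 6.635.
Since 0.438 < 6.635, we fail to reject the null hypothesis — the data are consistent with the 1:1 ratio.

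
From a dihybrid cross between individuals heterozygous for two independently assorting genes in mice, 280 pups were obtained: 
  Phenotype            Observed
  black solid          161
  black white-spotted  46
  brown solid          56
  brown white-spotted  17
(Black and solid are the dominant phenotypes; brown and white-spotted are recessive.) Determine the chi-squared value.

A dihybrid F₂ with independent assortment and complete dominance at both loci gives a 9:3:3:1 phenotypic ratio.
Total ratio parts = 16. Expected numbers out of 280:
  black solid: 280 × 9/16 = 157.5
  black white-spotted: 280 × 3/16 = 52.5
  brown solid: 280 × 3/16 = 52.5
  brown white-spotted: 280 × 1/16 = 17.5
χ² = Σ (O − E)² / E
  black solid: (161 − 157.5)² / 157.5 = 0.0778
  black white-spotted: (46 − 52.5)² / 52.5 = 0.8048
  brown solid: (56 − 52.5)² / 52.5 = 0.2333
  brown white-spotted: (17 − 17.5)² / 17.5 = 0.0143
χ² = 0.0778 + 0.8048 + 0.2333 + 0.0143 = 1.1302 ≈ 1.130

1.130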